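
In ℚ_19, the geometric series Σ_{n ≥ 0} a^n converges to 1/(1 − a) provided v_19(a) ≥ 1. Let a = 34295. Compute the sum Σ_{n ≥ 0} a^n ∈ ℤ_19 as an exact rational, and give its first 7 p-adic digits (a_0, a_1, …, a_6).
Σ a^n = 1/(1 − a) = -1/34294;  first 7 digits = (1, 0, 0, 5, 0, 0, 6)

v_19(a) = 3 ≥ 1, so the series converges in ℤ_19 to 1/(1 − a) = 1/(1 − 34295) = -1/34294. Expand this rational in ℤ_19: compute digits iteratively via d_i = x_i mod 19, x_{i+1} = (x_i − d_i)/19. The first 7 digits are (1, 0, 0, 5, 0, 0, 6).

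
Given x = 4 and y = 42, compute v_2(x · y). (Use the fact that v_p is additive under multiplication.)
v_2(168) = 3

v_p(x) = 2 (factor: 4 = 2^2 · 1); v_p(y) = 1 (factor: 42 = 2^1 · 21). Additivity: v_p(xy) = v_p(x) + v_p(y) = 2 + 1 = 3. (Direct check: xy = 168 = 2^3 · (21).)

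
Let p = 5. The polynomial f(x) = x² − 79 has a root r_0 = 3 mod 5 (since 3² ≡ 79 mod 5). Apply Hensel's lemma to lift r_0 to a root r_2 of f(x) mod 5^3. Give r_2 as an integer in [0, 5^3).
r_2 = 73 (mod 125)

Hensel's recurrence: r_{i+1} = r_i − f(r_i)·(f′(r_i))^{-1} mod 5^{i+2}, with f′(x) = 2x. Iterate:
  r_0 = 3 (mod 5)
  r_1 = 23 (mod 25)
  r_2 = 73 (mod 125)
Final: r_2 = 73, and one checks f(r_2) ≡ 0 mod 5^3.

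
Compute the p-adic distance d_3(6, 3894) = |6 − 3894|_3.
d_3(6, 3894) = 1/243

Step 1 — x − y = 6 − 3894 = -3888. Step 2 — v_3(-3888) = 5 (factor: -3888 = −(3^5 · 16); the sign does not affect v_p). Step 3 — |x − y|_3 = 3^{-5} = 1/243.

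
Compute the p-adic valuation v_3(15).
v_3(15) = 1

v_3(n) is the largest exponent k such that 3^k divides n. Factor out: 15 = 3^1 · 5. (Sign doesn't affect v_p.) So v_3(15) = 1.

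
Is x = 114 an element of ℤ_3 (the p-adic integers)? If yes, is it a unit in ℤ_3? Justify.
x ∈ ℤ_3 but not a unit; v_3(x) = 1 > 0

ℤ_3 = {x ∈ ℚ_3 : v_3(x) ≥ 0} and ℤ_3^× = {x ∈ ℤ_3 : v_3(x) = 0}. Here v_3(114) = v_3(num) − v_3(den) = 1; compare against these criteria.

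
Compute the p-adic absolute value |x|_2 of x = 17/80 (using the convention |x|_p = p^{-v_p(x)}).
|17/80|_2 = 16

Step 1 — compute v_2(x) by factoring powers of 2 out of the numerator and denominator: v_2(17/80) = -4. Step 2 — apply |x|_p = p^{-v_p(x)} = 2^{4} = 16.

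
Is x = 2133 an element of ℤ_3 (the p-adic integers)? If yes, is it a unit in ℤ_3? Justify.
x ∈ ℤ_3 but not a unit; v_3(x) = 3 > 0

ℤ_3 = {x ∈ ℚ_3 : v_3(x) ≥ 0} and ℤ_3^× = {x ∈ ℤ_3 : v_3(x) = 0}. Here v_3(2133) = v_3(num) − v_3(den) = 3; compare against these criteria.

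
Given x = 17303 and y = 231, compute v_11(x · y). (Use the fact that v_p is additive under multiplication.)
v_11(3996993) = 4

v_p(x) = 3 (factor: 17303 = 11^3 · 13); v_p(y) = 1 (factor: 231 = 11^1 · 21). Additivity: v_p(xy) = v_p(x) + v_p(y) = 3 + 1 = 4. (Direct check: xy = 3996993 = 11^4 · (273).)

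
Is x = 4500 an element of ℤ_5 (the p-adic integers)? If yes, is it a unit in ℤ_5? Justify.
x ∈ ℤ_5 but not a unit; v_5(x) = 3 > 0

ℤ_5 = {x ∈ ℚ_5 : v_5(x) ≥ 0} and ℤ_5^× = {x ∈ ℤ_5 : v_5(x) = 0}. Here v_5(4500) = v_5(num) − v_5(den) = 3; compare against these criteria.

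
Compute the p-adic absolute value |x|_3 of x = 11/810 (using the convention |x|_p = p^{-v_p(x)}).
|11/810|_3 = 81

Step 1 — compute v_3(x) by factoring powers of 3 out of the numerator and denominator: v_3(11/810) = -4. Step 2 — apply |x|_p = p^{-v_p(x)} = 3^{4} = 81.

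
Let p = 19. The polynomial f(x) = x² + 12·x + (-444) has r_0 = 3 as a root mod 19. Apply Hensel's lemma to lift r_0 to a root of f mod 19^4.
r_3 = 110070 (mod 130321)

Hensel: r_{i+1} = r_i − f(r_i)·(f′(r_i))^{-1} mod 19^{i+2}, f′(x) = 2x + 12. Iterate:
  r_0 = 3 (mod 19)
  r_1 = 326 (mod 361)
  r_2 = 326 (mod 6859)
  r_3 = 110070 (mod 130321)
Final: r = 110070 satisfies f(r) ≡ 0 mod 19^4.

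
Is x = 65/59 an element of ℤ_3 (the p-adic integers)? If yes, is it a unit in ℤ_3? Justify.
x ∈ ℤ_3^× (unit); v_3(x) = 0

ℤ_3 = {x ∈ ℚ_3 : v_3(x) ≥ 0} and ℤ_3^× = {x ∈ ℤ_3 : v_3(x) = 0}. Here v_3(65/59) = v_3(num) − v_3(den) = 0; compare against these criteria.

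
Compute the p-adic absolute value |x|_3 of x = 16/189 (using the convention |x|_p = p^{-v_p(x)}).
|16/189|_3 = 27

Step 1 — compute v_3(x) by factoring powers of 3 out of the numerator and denominator: v_3(16/189) = -3. Step 2 — apply |x|_p = p^{-v_p(x)} = 3^{3} = 27.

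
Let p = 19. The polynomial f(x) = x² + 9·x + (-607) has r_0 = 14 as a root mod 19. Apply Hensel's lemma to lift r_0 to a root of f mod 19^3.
r_2 = 1534 (mod 6859)

Hensel: r_{i+1} = r_i − f(r_i)·(f′(r_i))^{-1} mod 19^{i+2}, f′(x) = 2x + 9. Iterate:
  r_0 = 14 (mod 19)
  r_1 = 90 (mod 361)
  r_2 = 1534 (mod 6859)
Final: r = 1534 satisfies f(r) ≡ 0 mod 19^3.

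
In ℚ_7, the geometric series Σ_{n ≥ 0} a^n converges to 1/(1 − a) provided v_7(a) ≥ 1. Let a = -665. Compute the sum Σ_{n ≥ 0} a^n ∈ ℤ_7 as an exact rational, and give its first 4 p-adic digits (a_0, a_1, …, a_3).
Σ a^n = 1/(1 − a) = 1/666;  first 4 digits = (1, 3, 2, 5)

v_7(a) = 1 ≥ 1, so the series converges in ℤ_7 to 1/(1 − a) = 1/(1 − (-665)) = 1/666. Expand this rational in ℤ_7: compute digits iteratively via d_i = x_i mod 7, x_{i+1} = (x_i − d_i)/7. The first 4 digits are (1, 3, 2, 5).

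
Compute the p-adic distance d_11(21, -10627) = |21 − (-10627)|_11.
d_11(21, -10627) = 1/1331

Step 1 — x − y = 21 − (-10627) = 10648. Step 2 — v_11(10648) = 3 (factor: 10648 = (11^3 · 8); the sign does not affect v_p). Step 3 — |x − y|_11 = 11^{-3} = 1/1331.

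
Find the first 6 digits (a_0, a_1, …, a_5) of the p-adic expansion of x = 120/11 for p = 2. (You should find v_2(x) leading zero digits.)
(a_0, …, a_5) = (0, 0, 0, 1, 0, 1)

v_2(120/11) = 3, so a_0 = ... = a_2 = 0. Factor out: x = 2^3 · u with u = 15/11 a unit in ℤ_2. Expand u iteratively via a_{v+i} = u_i mod 2, u_{i+1} = (u_i − a_{v+i})/2:
  u_0 = 15/11;  a_3 = 1;  u_1 = (u_0 − 1)/2 = 2/11
  u_1 = 2/11;  a_4 = 0;  u_2 = (u_1 − 0)/2 = 1/11
  u_2 = 1/11;  a_5 = 1;  u_3 = (u_2 − 1)/2 = -5/11
Digits: (0, 0, 0, 1, 0, 1).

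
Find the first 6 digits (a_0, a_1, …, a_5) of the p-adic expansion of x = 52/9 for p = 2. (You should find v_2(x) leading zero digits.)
(a_0, …, a_5) = (0, 0, 1, 0, 1, 0)

v_2(52/9) = 2, so a_0 = ... = a_1 = 0. Factor out: x = 2^2 · u with u = 13/9 a unit in ℤ_2. Expand u iteratively via a_{v+i} = u_i mod 2, u_{i+1} = (u_i − a_{v+i})/2:
  u_0 = 13/9;  a_2 = 1;  u_1 = (u_0 − 1)/2 = 2/9
  u_1 = 2/9;  a_3 = 0;  u_2 = (u_1 − 0)/2 = 1/9
  u_2 = 1/9;  a_4 = 1;  u_3 = (u_2 − 1)/2 = -4/9
  u_3 = -4/9;  a_5 = 0;  u_4 = (u_3 − 0)/2 = -2/9
Digits: (0, 0, 1, 0, 1, 0).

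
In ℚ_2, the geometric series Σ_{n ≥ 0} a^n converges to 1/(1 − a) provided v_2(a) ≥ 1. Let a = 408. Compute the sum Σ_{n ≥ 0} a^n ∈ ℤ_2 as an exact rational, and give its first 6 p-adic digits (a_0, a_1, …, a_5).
Σ a^n = 1/(1 − a) = -1/407;  first 6 digits = (1, 0, 0, 1, 1, 0)

v_2(a) = 3 ≥ 1, so the series converges in ℤ_2 to 1/(1 − a) = 1/(1 − 408) = -1/407. Expand this rational in ℤ_2: compute digits iteratively via d_i = x_i mod 2, x_{i+1} = (x_i − d_i)/2. The first 6 digits are (1, 0, 0, 1, 1, 0).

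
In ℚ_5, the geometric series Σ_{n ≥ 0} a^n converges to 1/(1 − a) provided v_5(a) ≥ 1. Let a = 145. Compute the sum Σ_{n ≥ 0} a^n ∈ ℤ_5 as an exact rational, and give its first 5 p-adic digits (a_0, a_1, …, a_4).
Σ a^n = 1/(1 − a) = -1/144;  first 5 digits = (1, 4, 1, 3, 2)

v_5(a) = 1 ≥ 1, so the series converges in ℤ_5 to 1/(1 − a) = 1/(1 − 145) = -1/144. Expand this rational in ℤ_5: compute digits iteratively via d_i = x_i mod 5, x_{i+1} = (x_i − d_i)/5. The first 5 digits are (1, 4, 1, 3, 2).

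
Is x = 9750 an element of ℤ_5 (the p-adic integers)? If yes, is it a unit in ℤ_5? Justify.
x ∈ ℤ_5 but not a unit; v_5(x) = 3 > 0

ℤ_5 = {x ∈ ℚ_5 : v_5(x) ≥ 0} and ℤ_5^× = {x ∈ ℤ_5 : v_5(x) = 0}. Here v_5(9750) = v_5(num) − v_5(den) = 3; compare against these criteria.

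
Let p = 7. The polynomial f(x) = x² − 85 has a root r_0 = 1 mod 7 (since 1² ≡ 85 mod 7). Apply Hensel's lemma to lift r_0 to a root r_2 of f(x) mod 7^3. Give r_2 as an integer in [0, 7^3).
r_2 = 190 (mod 343)

Hensel's recurrence: r_{i+1} = r_i − f(r_i)·(f′(r_i))^{-1} mod 7^{i+2}, with f′(x) = 2x. Iterate:
  r_0 = 1 (mod 7)
  r_1 = 43 (mod 49)
  r_2 = 190 (mod 343)
Final: r_2 = 190, and one checks f(r_2) ≡ 0 mod 7^3.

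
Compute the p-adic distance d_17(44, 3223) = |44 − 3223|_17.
d_17(44, 3223) = 1/289

Step 1 — x − y = 44 − 3223 = -3179. Step 2 — v_17(-3179) = 2 (factor: -3179 = −(17^2 · 11); the sign does not affect v_p). Step 3 — |x − y|_17 = 17^{-2} = 1/289.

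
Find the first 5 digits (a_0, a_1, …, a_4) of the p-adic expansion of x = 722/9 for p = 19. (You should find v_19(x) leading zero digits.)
(a_0, …, a_4) = (0, 0, 15, 14, 14)

v_19(722/9) = 2, so a_0 = ... = a_1 = 0. Factor out: x = 19^2 · u with u = 2/9 a unit in ℤ_19. Expand u iteratively via a_{v+i} = u_i mod 19, u_{i+1} = (u_i − a_{v+i})/19:
  u_0 = 2/9;  a_2 = 15;  u_1 = (u_0 − 15)/19 = -7/9
  u_1 = -7/9;  a_3 = 14;  u_2 = (u_1 − 14)/19 = -7/9
  u_2 = -7/9;  a_4 = 14;  u_3 = (u_2 − 14)/19 = -7/9
Digits: (0, 0, 15, 14, 14).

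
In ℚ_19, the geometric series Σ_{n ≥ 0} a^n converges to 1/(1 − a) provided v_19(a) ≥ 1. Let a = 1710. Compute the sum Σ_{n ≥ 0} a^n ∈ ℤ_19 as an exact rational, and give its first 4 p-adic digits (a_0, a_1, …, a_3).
Σ a^n = 1/(1 − a) = -1/1709;  first 4 digits = (1, 14, 10, 16)

v_19(a) = 1 ≥ 1, so the series converges in ℤ_19 to 1/(1 − a) = 1/(1 − 1710) = -1/1709. Expand this rational in ℤ_19: compute digits iteratively via d_i = x_i mod 19, x_{i+1} = (x_i − d_i)/19. The first 4 digits are (1, 14, 10, 16).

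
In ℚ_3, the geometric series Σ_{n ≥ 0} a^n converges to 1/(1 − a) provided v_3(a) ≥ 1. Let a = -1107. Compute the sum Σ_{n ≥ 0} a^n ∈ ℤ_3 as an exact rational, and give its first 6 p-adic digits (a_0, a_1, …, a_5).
Σ a^n = 1/(1 − a) = 1/1108;  first 6 digits = (1, 0, 0, 1, 1, 1)

v_3(a) = 3 ≥ 1, so the series converges in ℤ_3 to 1/(1 − a) = 1/(1 − (-1107)) = 1/1108. Expand this rational in ℤ_3: compute digits iteratively via d_i = x_i mod 3, x_{i+1} = (x_i − d_i)/3. The first 6 digits are (1, 0, 0, 1, 1, 1).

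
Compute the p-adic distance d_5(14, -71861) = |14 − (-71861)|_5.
d_5(14, -71861) = 1/3125

Step 1 — x − y = 14 − (-71861) = 71875. Step 2 — v_5(71875) = 5 (factor: 71875 = (5^5 · 23); the sign does not affect v_p). Step 3 — |x − y|_5 = 5^{-5} = 1/3125.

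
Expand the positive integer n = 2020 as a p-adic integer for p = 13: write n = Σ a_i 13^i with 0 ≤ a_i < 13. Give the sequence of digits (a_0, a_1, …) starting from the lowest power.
(a_0, a_1, …) = (5, 12, 11)

Repeated division by 13 gives the digits low-to-high: 2020 = 5 + 12·13^1 + 11·13^2. Digit sequence: (5, 12, 11).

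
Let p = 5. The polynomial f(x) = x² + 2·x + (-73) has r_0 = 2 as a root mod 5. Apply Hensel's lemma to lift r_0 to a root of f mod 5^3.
r_2 = 17 (mod 125)

Hensel: r_{i+1} = r_i − f(r_i)·(f′(r_i))^{-1} mod 5^{i+2}, f′(x) = 2x + 2. Iterate:
  r_0 = 2 (mod 5)
  r_1 = 17 (mod 25)
  r_2 = 17 (mod 125)
Final: r = 17 satisfies f(r) ≡ 0 mod 5^3.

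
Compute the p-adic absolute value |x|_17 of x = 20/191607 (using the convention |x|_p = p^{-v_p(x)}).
|20/191607|_17 = 4913

Step 1 — compute v_17(x) by factoring powers of 17 out of the numerator and denominator: v_17(20/191607) = -3. Step 2 — apply |x|_p = p^{-v_p(x)} = 17^{3} = 4913.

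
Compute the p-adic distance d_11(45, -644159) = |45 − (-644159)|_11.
d_11(45, -644159) = 1/161051

Step 1 — x − y = 45 − (-644159) = 644204. Step 2 — v_11(644204) = 5 (factor: 644204 = (11^5 · 4); the sign does not affect v_p). Step 3 — |x − y|_11 = 11^{-5} = 1/161051.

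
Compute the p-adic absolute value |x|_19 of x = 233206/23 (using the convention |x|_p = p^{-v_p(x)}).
|233206/23|_19 = 1/6859

Step 1 — compute v_19(x) by factoring powers of 19 out of the numerator and denominator: v_19(233206/23) = 3. Step 2 — apply |x|_p = p^{-v_p(x)} = 19^{-3} = 1/6859.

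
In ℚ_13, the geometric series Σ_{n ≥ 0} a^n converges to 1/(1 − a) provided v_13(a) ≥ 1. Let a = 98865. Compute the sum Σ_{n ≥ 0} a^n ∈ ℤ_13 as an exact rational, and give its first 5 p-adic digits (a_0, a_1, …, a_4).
Σ a^n = 1/(1 − a) = -1/98864;  first 5 digits = (1, 0, 0, 6, 3)

v_13(a) = 3 ≥ 1, so the series converges in ℤ_13 to 1/(1 − a) = 1/(1 − 98865) = -1/98864. Expand this rational in ℤ_13: compute digits iteratively via d_i = x_i mod 13, x_{i+1} = (x_i − d_i)/13. The first 5 digits are (1, 0, 0, 6, 3).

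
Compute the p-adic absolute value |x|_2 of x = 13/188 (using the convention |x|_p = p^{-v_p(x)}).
|13/188|_2 = 4

Step 1 — compute v_2(x) by factoring powers of 2 out of the numerator and denominator: v_2(13/188) = -2. Step 2 — apply |x|_p = p^{-v_p(x)} = 2^{2} = 4.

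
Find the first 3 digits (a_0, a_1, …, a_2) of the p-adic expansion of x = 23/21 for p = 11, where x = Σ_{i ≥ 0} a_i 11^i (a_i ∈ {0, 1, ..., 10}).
(a_0, …, a_2) = (10, 6, 2)

v_11(23/21) = 0 (numerator and denominator both coprime to 11), so x ∈ ℤ_11^×. Compute digits iteratively via a_i = x_i mod 11, x_{i+1} = (x_i − a_i)/11, with x_0 = x:
  x_0 = 23/21;  a_0 = 10;  x_1 = (x_0 − 10)/11 = -17/21
  x_1 = -17/21;  a_1 = 6;  x_2 = (x_1 − 6)/11 = -13/21
  x_2 = -13/21;  a_2 = 2;  x_3 = (x_2 − 2)/11 = -5/21
Digits: (10, 6, 2).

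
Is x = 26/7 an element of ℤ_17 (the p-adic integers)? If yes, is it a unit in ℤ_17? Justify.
x ∈ ℤ_17^× (unit); v_17(x) = 0

ℤ_17 = {x ∈ ℚ_17 : v_17(x) ≥ 0} and ℤ_17^× = {x ∈ ℤ_17 : v_17(x) = 0}. Here v_17(26/7) = v_17(num) − v_17(den) = 0; compare against these criteria.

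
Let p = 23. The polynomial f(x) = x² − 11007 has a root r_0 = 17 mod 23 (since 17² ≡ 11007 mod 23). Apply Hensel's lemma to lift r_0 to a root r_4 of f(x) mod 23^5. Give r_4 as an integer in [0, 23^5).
r_4 = 2411452 (mod 6436343)

Hensel's recurrence: r_{i+1} = r_i − f(r_i)·(f′(r_i))^{-1} mod 23^{i+2}, with f′(x) = 2x. Iterate:
  r_0 = 17 (mod 23)
  r_1 = 270 (mod 529)
  r_2 = 2386 (mod 12167)
  r_3 = 172724 (mod 279841)
  r_4 = 2411452 (mod 6436343)
Final: r_4 = 2411452, and one checks f(r_4) ≡ 0 mod 23^5.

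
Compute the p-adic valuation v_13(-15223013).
v_13(-15223013) = 5

v_13(n) is the largest exponent k such that 13^k divides n. Factor out: -15223013 = -13^5 · 41. (Sign doesn't affect v_p.) So v_13(-15223013) = 5.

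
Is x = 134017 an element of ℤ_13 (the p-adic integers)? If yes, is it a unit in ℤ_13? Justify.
x ∈ ℤ_13 but not a unit; v_13(x) = 3 > 0

ℤ_13 = {x ∈ ℚ_13 : v_13(x) ≥ 0} and ℤ_13^× = {x ∈ ℤ_13 : v_13(x) = 0}. Here v_13(134017) = v_13(num) − v_13(den) = 3; compare against these criteria.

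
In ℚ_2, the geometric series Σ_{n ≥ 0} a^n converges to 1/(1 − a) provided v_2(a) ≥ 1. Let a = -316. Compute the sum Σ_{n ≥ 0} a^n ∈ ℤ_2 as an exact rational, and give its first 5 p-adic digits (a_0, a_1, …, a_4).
Σ a^n = 1/(1 − a) = 1/317;  first 5 digits = (1, 0, 1, 0, 1)

v_2(a) = 2 ≥ 1, so the series converges in ℤ_2 to 1/(1 − a) = 1/(1 − (-316)) = 1/317. Expand this rational in ℤ_2: compute digits iteratively via d_i = x_i mod 2, x_{i+1} = (x_i − d_i)/2. The first 5 digits are (1, 0, 1, 0, 1).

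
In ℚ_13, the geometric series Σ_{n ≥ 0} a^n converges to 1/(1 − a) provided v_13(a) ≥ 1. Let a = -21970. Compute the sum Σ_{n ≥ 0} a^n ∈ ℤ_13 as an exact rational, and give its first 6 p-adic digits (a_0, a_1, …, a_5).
Σ a^n = 1/(1 − a) = 1/21971;  first 6 digits = (1, 0, 0, 3, 12, 12)

v_13(a) = 3 ≥ 1, so the series converges in ℤ_13 to 1/(1 − a) = 1/(1 − (-21970)) = 1/21971. Expand this rational in ℤ_13: compute digits iteratively via d_i = x_i mod 13, x_{i+1} = (x_i − d_i)/13. The first 6 digits are (1, 0, 0, 3, 12, 12).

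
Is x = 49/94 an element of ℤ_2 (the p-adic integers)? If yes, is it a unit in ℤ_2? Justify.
x ∉ ℤ_2 (v_2(x) = -1 < 0)

ℤ_2 = {x ∈ ℚ_2 : v_2(x) ≥ 0} and ℤ_2^× = {x ∈ ℤ_2 : v_2(x) = 0}. Here v_2(49/94) = v_2(num) − v_2(den) = -1; compare against these criteria.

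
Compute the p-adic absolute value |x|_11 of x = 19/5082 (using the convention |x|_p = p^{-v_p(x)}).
|19/5082|_11 = 121

Step 1 — compute v_11(x) by factoring powers of 11 out of the numerator and denominator: v_11(19/5082) = -2. Step 2 — apply |x|_p = p^{-v_p(x)} = 11^{2} = 121.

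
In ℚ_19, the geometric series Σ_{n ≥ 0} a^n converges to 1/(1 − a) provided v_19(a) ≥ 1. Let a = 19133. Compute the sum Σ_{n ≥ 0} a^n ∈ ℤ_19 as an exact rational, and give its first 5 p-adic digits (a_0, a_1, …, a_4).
Σ a^n = 1/(1 − a) = -1/19132;  first 5 digits = (1, 0, 15, 2, 16)

v_19(a) = 2 ≥ 1, so the series converges in ℤ_19 to 1/(1 − a) = 1/(1 − 19133) = -1/19132. Expand this rational in ℤ_19: compute digits iteratively via d_i = x_i mod 19, x_{i+1} = (x_i − d_i)/19. The first 5 digits are (1, 0, 15, 2, 16).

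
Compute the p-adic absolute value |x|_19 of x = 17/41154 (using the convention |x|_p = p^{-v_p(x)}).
|17/41154|_19 = 6859

Step 1 — compute v_19(x) by factoring powers of 19 out of the numerator and denominator: v_19(17/41154) = -3. Step 2 — apply |x|_p = p^{-v_p(x)} = 19^{3} = 6859.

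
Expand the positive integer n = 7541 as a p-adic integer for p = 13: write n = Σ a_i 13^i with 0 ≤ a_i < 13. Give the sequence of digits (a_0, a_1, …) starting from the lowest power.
(a_0, a_1, …) = (1, 8, 5, 3)

Repeated division by 13 gives the digits low-to-high: 7541 = 1 + 8·13^1 + 5·13^2 + 3·13^3. Digit sequence: (1, 8, 5, 3).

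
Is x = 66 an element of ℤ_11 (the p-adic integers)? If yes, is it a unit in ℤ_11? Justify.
x ∈ ℤ_11 but not a unit; v_11(x) = 1 > 0

ℤ_11 = {x ∈ ℚ_11 : v_11(x) ≥ 0} and ℤ_11^× = {x ∈ ℤ_11 : v_11(x) = 0}. Here v_11(66) = v_11(num) − v_11(den) = 1; compare against these criteria.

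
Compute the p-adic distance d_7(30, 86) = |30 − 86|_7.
d_7(30, 86) = 1/7

Step 1 — x − y = 30 − 86 = -56. Step 2 — v_7(-56) = 1 (factor: -56 = −(7^1 · 8); the sign does not affect v_p). Step 3 — |x − y|_7 = 7^{-1} = 1/7.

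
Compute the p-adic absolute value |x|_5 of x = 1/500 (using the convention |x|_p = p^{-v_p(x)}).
|1/500|_5 = 125

Step 1 — compute v_5(x) by factoring powers of 5 out of the numerator and denominator: v_5(1/500) = -3. Step 2 — apply |x|_p = p^{-v_p(x)} = 5^{3} = 125.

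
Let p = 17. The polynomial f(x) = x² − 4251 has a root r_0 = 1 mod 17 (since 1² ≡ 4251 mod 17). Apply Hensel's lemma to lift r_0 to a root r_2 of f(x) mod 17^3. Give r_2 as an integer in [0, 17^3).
r_2 = 1837 (mod 4913)

Hensel's recurrence: r_{i+1} = r_i − f(r_i)·(f′(r_i))^{-1} mod 17^{i+2}, with f′(x) = 2x. Iterate:
  r_0 = 1 (mod 17)
  r_1 = 103 (mod 289)
  r_2 = 1837 (mod 4913)
Final: r_2 = 1837, and one checks f(r_2) ≡ 0 mod 17^3.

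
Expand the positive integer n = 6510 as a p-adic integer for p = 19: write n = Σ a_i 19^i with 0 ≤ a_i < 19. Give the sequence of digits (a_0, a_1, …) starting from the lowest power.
(a_0, a_1, …) = (12, 0, 18)

Repeated division by 19 gives the digits low-to-high: 6510 = 12 + 18·19^2. Digit sequence: (12, 0, 18).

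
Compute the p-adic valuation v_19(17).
v_19(17) = 0

v_19(n) is the largest exponent k such that 19^k divides n. Factor out: 17 = 19^0 · 17. (Sign doesn't affect v_p.) So v_19(17) = 0.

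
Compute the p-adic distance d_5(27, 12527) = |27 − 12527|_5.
d_5(27, 12527) = 1/3125

Step 1 — x − y = 27 − 12527 = -12500. Step 2 — v_5(-12500) = 5 (factor: -12500 = −(5^5 · 4); the sign does not affect v_p). Step 3 — |x − y|_5 = 5^{-5} = 1/3125.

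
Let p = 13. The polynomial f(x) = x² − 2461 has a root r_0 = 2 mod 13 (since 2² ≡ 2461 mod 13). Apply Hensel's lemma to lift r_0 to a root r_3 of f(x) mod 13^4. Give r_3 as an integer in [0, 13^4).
r_3 = 1757 (mod 28561)

Hensel's recurrence: r_{i+1} = r_i − f(r_i)·(f′(r_i))^{-1} mod 13^{i+2}, with f′(x) = 2x. Iterate:
  r_0 = 2 (mod 13)
  r_1 = 67 (mod 169)
  r_2 = 1757 (mod 2197)
  r_3 = 1757 (mod 28561)
Final: r_3 = 1757, and one checks f(r_3) ≡ 0 mod 13^4.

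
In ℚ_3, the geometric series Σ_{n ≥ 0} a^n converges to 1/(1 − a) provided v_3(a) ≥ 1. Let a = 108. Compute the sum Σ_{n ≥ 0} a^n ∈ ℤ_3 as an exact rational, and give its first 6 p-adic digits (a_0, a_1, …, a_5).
Σ a^n = 1/(1 − a) = -1/107;  first 6 digits = (1, 0, 0, 1, 1, 0)

v_3(a) = 3 ≥ 1, so the series converges in ℤ_3 to 1/(1 − a) = 1/(1 − 108) = -1/107. Expand this rational in ℤ_3: compute digits iteratively via d_i = x_i mod 3, x_{i+1} = (x_i − d_i)/3. The first 6 digits are (1, 0, 0, 1, 1, 0).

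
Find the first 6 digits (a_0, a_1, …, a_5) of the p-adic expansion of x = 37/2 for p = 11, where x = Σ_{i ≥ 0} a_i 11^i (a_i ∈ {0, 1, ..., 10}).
(a_0, …, a_5) = (2, 7, 5, 5, 5, 5)

v_11(37/2) = 0 (numerator and denominator both coprime to 11), so x ∈ ℤ_11^×. Compute digits iteratively via a_i = x_i mod 11, x_{i+1} = (x_i − a_i)/11, with x_0 = x:
  x_0 = 37/2;  a_0 = 2;  x_1 = (x_0 − 2)/11 = 3/2
  x_1 = 3/2;  a_1 = 7;  x_2 = (x_1 − 7)/11 = -1/2
  x_2 = -1/2;  a_2 = 5;  x_3 = (x_2 − 5)/11 = -1/2
  x_3 = -1/2;  a_3 = 5;  x_4 = (x_3 − 5)/11 = -1/2
  x_4 = -1/2;  a_4 = 5;  x_5 = (x_4 − 5)/11 = -1/2
  x_5 = -1/2;  a_5 = 5;  x_6 = (x_5 − 5)/11 = -1/2
Digits: (2, 7, 5, 5, 5, 5).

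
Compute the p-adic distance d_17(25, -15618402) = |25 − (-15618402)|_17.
d_17(25, -15618402) = 1/1419857

Step 1 — x − y = 25 − (-15618402) = 15618427. Step 2 — v_17(15618427) = 5 (factor: 15618427 = (17^5 · 11); the sign does not affect v_p). Step 3 — |x − y|_17 = 17^{-5} = 1/1419857.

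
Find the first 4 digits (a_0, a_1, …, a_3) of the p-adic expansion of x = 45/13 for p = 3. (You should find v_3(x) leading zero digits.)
(a_0, …, a_3) = (0, 0, 2, 2)

v_3(45/13) = 2, so a_0 = ... = a_1 = 0. Factor out: x = 3^2 · u with u = 5/13 a unit in ℤ_3. Expand u iteratively via a_{v+i} = u_i mod 3, u_{i+1} = (u_i − a_{v+i})/3:
  u_0 = 5/13;  a_2 = 2;  u_1 = (u_0 − 2)/3 = -7/13
  u_1 = -7/13;  a_3 = 2;  u_2 = (u_1 − 2)/3 = -11/13
Digits: (0, 0, 2, 2).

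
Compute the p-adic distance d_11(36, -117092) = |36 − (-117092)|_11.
d_11(36, -117092) = 1/14641

Step 1 — x − y = 36 − (-117092) = 117128. Step 2 — v_11(117128) = 4 (factor: 117128 = (11^4 · 8); the sign does not affect v_p). Step 3 — |x − y|_11 = 11^{-4} = 1/14641.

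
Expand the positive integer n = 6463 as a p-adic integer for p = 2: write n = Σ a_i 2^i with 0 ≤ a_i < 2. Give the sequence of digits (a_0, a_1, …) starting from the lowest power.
(a_0, a_1, …) = (1, 1, 1, 1, 1, 1, 0, 0, 1, 0, 0, 1, 1)

Repeated division by 2 gives the digits low-to-high: 6463 = 1 + 1·2^1 + 1·2^2 + 1·2^3 + 1·2^4 + 1·2^5 + 1·2^8 + 1·2^11 + 1·2^12. Digit sequence: (1, 1, 1, 1, 1, 1, 0, 0, 1, 0, 0, 1, 1).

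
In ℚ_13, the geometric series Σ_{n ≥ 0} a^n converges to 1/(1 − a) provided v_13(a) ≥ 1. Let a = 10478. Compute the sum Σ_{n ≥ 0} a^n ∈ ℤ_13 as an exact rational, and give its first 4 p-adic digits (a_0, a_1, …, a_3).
Σ a^n = 1/(1 − a) = -1/10477;  first 4 digits = (1, 0, 10, 4)

v_13(a) = 2 ≥ 1, so the series converges in ℤ_13 to 1/(1 − a) = 1/(1 − 10478) = -1/10477. Expand this rational in ℤ_13: compute digits iteratively via d_i = x_i mod 13, x_{i+1} = (x_i − d_i)/13. The first 4 digits are (1, 0, 10, 4).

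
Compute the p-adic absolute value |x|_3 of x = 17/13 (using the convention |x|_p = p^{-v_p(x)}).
|17/13|_3 = 1

Step 1 — compute v_3(x) by factoring powers of 3 out of the numerator and denominator: v_3(17/13) = 0. Step 2 — apply |x|_p = p^{-v_p(x)} = 3^{0} = 1.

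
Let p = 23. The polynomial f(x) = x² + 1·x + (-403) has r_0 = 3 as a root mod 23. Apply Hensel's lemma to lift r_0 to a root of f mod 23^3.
r_2 = 11319 (mod 12167)

Hensel: r_{i+1} = r_i − f(r_i)·(f′(r_i))^{-1} mod 23^{i+2}, f′(x) = 2x + 1. Iterate:
  r_0 = 3 (mod 23)
  r_1 = 210 (mod 529)
  r_2 = 11319 (mod 12167)
Final: r = 11319 satisfies f(r) ≡ 0 mod 23^3.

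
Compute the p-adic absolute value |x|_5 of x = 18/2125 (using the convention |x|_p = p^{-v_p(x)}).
|18/2125|_5 = 125

Step 1 — compute v_5(x) by factoring powers of 5 out of the numerator and denominator: v_5(18/2125) = -3. Step 2 — apply |x|_p = p^{-v_p(x)} = 5^{3} = 125.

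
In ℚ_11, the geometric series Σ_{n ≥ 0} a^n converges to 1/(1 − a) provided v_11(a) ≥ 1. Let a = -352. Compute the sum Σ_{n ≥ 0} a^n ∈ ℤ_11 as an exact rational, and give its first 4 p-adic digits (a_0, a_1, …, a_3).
Σ a^n = 1/(1 − a) = 1/353;  first 4 digits = (1, 1, 9, 5)

v_11(a) = 1 ≥ 1, so the series converges in ℤ_11 to 1/(1 − a) = 1/(1 − (-352)) = 1/353. Expand this rational in ℤ_11: compute digits iteratively via d_i = x_i mod 11, x_{i+1} = (x_i − d_i)/11. The first 4 digits are (1, 1, 9, 5).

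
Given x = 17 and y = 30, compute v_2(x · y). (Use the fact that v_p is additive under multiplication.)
v_2(510) = 1

v_p(x) = 0 (factor: 17 = 2^0 · 17); v_p(y) = 1 (factor: 30 = 2^1 · 15). Additivity: v_p(xy) = v_p(x) + v_p(y) = 0 + 1 = 1. (Direct check: xy = 510 = 2^1 · (255).)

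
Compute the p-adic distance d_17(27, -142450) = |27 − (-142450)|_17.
d_17(27, -142450) = 1/4913

Step 1 — x − y = 27 − (-142450) = 142477. Step 2 — v_17(142477) = 3 (factor: 142477 = (17^3 · 29); the sign does not affect v_p). Step 3 — |x − y|_17 = 17^{-3} = 1/4913.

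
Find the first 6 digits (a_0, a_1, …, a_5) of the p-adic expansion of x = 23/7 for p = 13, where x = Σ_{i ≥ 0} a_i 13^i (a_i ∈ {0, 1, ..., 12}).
(a_0, …, a_5) = (7, 9, 3, 9, 3, 9)

v_13(23/7) = 0 (numerator and denominator both coprime to 13), so x ∈ ℤ_13^×. Compute digits iteratively via a_i = x_i mod 13, x_{i+1} = (x_i − a_i)/13, with x_0 = x:
  x_0 = 23/7;  a_0 = 7;  x_1 = (x_0 − 7)/13 = -2/7
  x_1 = -2/7;  a_1 = 9;  x_2 = (x_1 − 9)/13 = -5/7
  x_2 = -5/7;  a_2 = 3;  x_3 = (x_2 − 3)/13 = -2/7
  x_3 = -2/7;  a_3 = 9;  x_4 = (x_3 − 9)/13 = -5/7
  x_4 = -5/7;  a_4 = 3;  x_5 = (x_4 − 3)/13 = -2/7
  x_5 = -2/7;  a_5 = 9;  x_6 = (x_5 − 9)/13 = -5/7
Digits: (7, 9, 3, 9, 3, 9).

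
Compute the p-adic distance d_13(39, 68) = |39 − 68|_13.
d_13(39, 68) = 1

Step 1 — x − y = 39 − 68 = -29. Step 2 — v_13(-29) = 0 (factor: -29 = −(13^0 · 29); the sign does not affect v_p). Step 3 — |x − y|_13 = 13^{0} = 1.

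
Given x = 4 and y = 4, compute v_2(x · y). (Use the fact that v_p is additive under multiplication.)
v_2(16) = 4

v_p(x) = 2 (factor: 4 = 2^2 · 1); v_p(y) = 2 (factor: 4 = 2^2 · 1). Additivity: v_p(xy) = v_p(x) + v_p(y) = 2 + 2 = 4. (Direct check: xy = 16 = 2^4 · (1).)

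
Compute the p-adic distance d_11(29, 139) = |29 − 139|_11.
d_11(29, 139) = 1/11

Step 1 — x − y = 29 − 139 = -110. Step 2 — v_11(-110) = 1 (factor: -110 = −(11^1 · 10); the sign does not affect v_p). Step 3 — |x − y|_11 = 11^{-1} = 1/11.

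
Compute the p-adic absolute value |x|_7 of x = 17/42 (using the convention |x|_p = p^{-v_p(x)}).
|17/42|_7 = 7

Step 1 — compute v_7(x) by factoring powers of 7 out of the numerator and denominator: v_7(17/42) = -1. Step 2 — apply |x|_p = p^{-v_p(x)} = 7^{1} = 7.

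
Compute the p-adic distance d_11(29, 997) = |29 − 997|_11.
d_11(29, 997) = 1/121

Step 1 — x − y = 29 − 997 = -968. Step 2 — v_11(-968) = 2 (factor: -968 = −(11^2 · 8); the sign does not affect v_p). Step 3 — |x − y|_11 = 11^{-2} = 1/121.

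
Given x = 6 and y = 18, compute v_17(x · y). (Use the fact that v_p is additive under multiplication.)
v_17(108) = 0

v_p(x) = 0 (factor: 6 = 17^0 · 6); v_p(y) = 0 (factor: 18 = 17^0 · 18). Additivity: v_p(xy) = v_p(x) + v_p(y) = 0 + 0 = 0. (Direct check: xy = 108 = 17^0 · (108).)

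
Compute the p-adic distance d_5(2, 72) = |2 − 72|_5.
d_5(2, 72) = 1/5

Step 1 — x − y = 2 − 72 = -70. Step 2 — v_5(-70) = 1 (factor: -70 = −(5^1 · 14); the sign does not affect v_p). Step 3 — |x − y|_5 = 5^{-1} = 1/5.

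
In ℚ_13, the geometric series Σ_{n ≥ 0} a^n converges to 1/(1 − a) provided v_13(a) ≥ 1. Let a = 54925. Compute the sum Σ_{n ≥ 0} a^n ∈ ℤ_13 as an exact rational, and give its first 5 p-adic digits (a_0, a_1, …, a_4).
Σ a^n = 1/(1 − a) = -1/54924;  first 5 digits = (1, 0, 0, 12, 1)

v_13(a) = 3 ≥ 1, so the series converges in ℤ_13 to 1/(1 − a) = 1/(1 − 54925) = -1/54924. Expand this rational in ℤ_13: compute digits iteratively via d_i = x_i mod 13, x_{i+1} = (x_i − d_i)/13. The first 5 digits are (1, 0, 0, 12, 1).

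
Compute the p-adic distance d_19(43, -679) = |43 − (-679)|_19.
d_19(43, -679) = 1/361

Step 1 — x − y = 43 − (-679) = 722. Step 2 — v_19(722) = 2 (factor: 722 = (19^2 · 2); the sign does not affect v_p). Step 3 — |x − y|_19 = 19^{-2} = 1/361.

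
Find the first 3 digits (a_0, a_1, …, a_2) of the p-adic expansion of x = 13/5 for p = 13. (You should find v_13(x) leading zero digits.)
(a_0, …, a_2) = (0, 8, 2)

v_13(13/5) = 1, so a_0 = ... = a_0 = 0. Factor out: x = 13^1 · u with u = 1/5 a unit in ℤ_13. Expand u iteratively via a_{v+i} = u_i mod 13, u_{i+1} = (u_i − a_{v+i})/13:
  u_0 = 1/5;  a_1 = 8;  u_1 = (u_0 − 8)/13 = -3/5
  u_1 = -3/5;  a_2 = 2;  u_2 = (u_1 − 2)/13 = -1/5
Digits: (0, 8, 2).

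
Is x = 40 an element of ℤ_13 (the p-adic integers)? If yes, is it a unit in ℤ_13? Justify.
x ∈ ℤ_13^× (unit); v_13(x) = 0

ℤ_13 = {x ∈ ℚ_13 : v_13(x) ≥ 0} and ℤ_13^× = {x ∈ ℤ_13 : v_13(x) = 0}. Here v_13(40) = v_13(num) − v_13(den) = 0; compare against these criteria.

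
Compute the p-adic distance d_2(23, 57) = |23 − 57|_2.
d_2(23, 57) = 1/2

Step 1 — x − y = 23 − 57 = -34. Step 2 — v_2(-34) = 1 (factor: -34 = −(2^1 · 17); the sign does not affect v_p). Step 3 — |x − y|_2 = 2^{-1} = 1/2.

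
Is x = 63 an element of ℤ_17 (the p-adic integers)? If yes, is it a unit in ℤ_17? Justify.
x ∈ ℤ_17^× (unit); v_17(x) = 0

ℤ_17 = {x ∈ ℚ_17 : v_17(x) ≥ 0} and ℤ_17^× = {x ∈ ℤ_17 : v_17(x) = 0}. Here v_17(63) = v_17(num) − v_17(den) = 0; compare against these criteria.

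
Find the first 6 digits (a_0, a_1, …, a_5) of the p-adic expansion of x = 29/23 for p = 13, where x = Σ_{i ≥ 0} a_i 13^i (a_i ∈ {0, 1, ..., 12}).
(a_0, …, a_5) = (12, 2, 6, 8, 5, 12)

v_13(29/23) = 0 (numerator and denominator both coprime to 13), so x ∈ ℤ_13^×. Compute digits iteratively via a_i = x_i mod 13, x_{i+1} = (x_i − a_i)/13, with x_0 = x:
  x_0 = 29/23;  a_0 = 12;  x_1 = (x_0 − 12)/13 = -19/23
  x_1 = -19/23;  a_1 = 2;  x_2 = (x_1 − 2)/13 = -5/23
  x_2 = -5/23;  a_2 = 6;  x_3 = (x_2 − 6)/13 = -11/23
  x_3 = -11/23;  a_3 = 8;  x_4 = (x_3 − 8)/13 = -15/23
  x_4 = -15/23;  a_4 = 5;  x_5 = (x_4 − 5)/13 = -10/23
  x_5 = -10/23;  a_5 = 12;  x_6 = (x_5 − 12)/13 = -22/23
Digits: (12, 2, 6, 8, 5, 12).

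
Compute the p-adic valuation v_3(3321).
v_3(3321) = 4

v_3(n) is the largest exponent k such that 3^k divides n. Factor out: 3321 = 3^4 · 41. (Sign doesn't affect v_p.) So v_3(3321) = 4.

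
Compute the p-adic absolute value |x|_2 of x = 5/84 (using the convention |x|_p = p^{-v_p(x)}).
|5/84|_2 = 4

Step 1 — compute v_2(x) by factoring powers of 2 out of the numerator and denominator: v_2(5/84) = -2. Step 2 — apply |x|_p = p^{-v_p(x)} = 2^{2} = 4.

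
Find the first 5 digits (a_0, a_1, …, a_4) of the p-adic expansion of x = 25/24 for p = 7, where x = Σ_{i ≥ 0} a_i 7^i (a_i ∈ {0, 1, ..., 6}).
(a_0, …, a_4) = (6, 6, 4, 6, 4)

v_7(25/24) = 0 (numerator and denominator both coprime to 7), so x ∈ ℤ_7^×. Compute digits iteratively via a_i = x_i mod 7, x_{i+1} = (x_i − a_i)/7, with x_0 = x:
  x_0 = 25/24;  a_0 = 6;  x_1 = (x_0 − 6)/7 = -17/24
  x_1 = -17/24;  a_1 = 6;  x_2 = (x_1 − 6)/7 = -23/24
  x_2 = -23/24;  a_2 = 4;  x_3 = (x_2 − 4)/7 = -17/24
  x_3 = -17/24;  a_3 = 6;  x_4 = (x_3 − 6)/7 = -23/24
  x_4 = -23/24;  a_4 = 4;  x_5 = (x_4 − 4)/7 = -17/24
Digits: (6, 6, 4, 6, 4).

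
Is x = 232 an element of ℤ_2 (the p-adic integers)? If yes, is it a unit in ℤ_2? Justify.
x ∈ ℤ_2 but not a unit; v_2(x) = 3 > 0

ℤ_2 = {x ∈ ℚ_2 : v_2(x) ≥ 0} and ℤ_2^× = {x ∈ ℤ_2 : v_2(x) = 0}. Here v_2(232) = v_2(num) − v_2(den) = 3; compare against these criteria.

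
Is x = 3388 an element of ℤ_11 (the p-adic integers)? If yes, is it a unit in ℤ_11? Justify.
x ∈ ℤ_11 but not a unit; v_11(x) = 2 > 0

ℤ_11 = {x ∈ ℚ_11 : v_11(x) ≥ 0} and ℤ_11^× = {x ∈ ℤ_11 : v_11(x) = 0}. Here v_11(3388) = v_11(num) − v_11(den) = 2; compare against these criteria.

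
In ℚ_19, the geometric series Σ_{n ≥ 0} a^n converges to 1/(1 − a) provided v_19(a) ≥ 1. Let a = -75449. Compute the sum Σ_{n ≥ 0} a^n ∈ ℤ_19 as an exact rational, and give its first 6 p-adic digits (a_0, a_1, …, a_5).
Σ a^n = 1/(1 − a) = 1/75450;  first 6 digits = (1, 0, 0, 8, 18, 18)

v_19(a) = 3 ≥ 1, so the series converges in ℤ_19 to 1/(1 − a) = 1/(1 − (-75449)) = 1/75450. Expand this rational in ℤ_19: compute digits iteratively via d_i = x_i mod 19, x_{i+1} = (x_i − d_i)/19. The first 6 digits are (1, 0, 0, 8, 18, 18).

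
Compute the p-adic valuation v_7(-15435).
v_7(-15435) = 3

v_7(n) is the largest exponent k such that 7^k divides n. Factor out: -15435 = -7^3 · 45. (Sign doesn't affect v_p.) So v_7(-15435) = 3.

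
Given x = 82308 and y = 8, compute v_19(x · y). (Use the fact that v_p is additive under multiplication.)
v_19(658464) = 3

v_p(x) = 3 (factor: 82308 = 19^3 · 12); v_p(y) = 0 (factor: 8 = 19^0 · 8). Additivity: v_p(xy) = v_p(x) + v_p(y) = 3 + 0 = 3. (Direct check: xy = 658464 = 19^3 · (96).)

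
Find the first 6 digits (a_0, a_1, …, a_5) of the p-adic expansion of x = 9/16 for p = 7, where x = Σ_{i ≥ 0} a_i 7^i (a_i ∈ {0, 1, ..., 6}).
(a_0, …, a_5) = (1, 3, 0, 3, 0, 3)

v_7(9/16) = 0 (numerator and denominator both coprime to 7), so x ∈ ℤ_7^×. Compute digits iteratively via a_i = x_i mod 7, x_{i+1} = (x_i − a_i)/7, with x_0 = x:
  x_0 = 9/16;  a_0 = 1;  x_1 = (x_0 − 1)/7 = -1/16
  x_1 = -1/16;  a_1 = 3;  x_2 = (x_1 − 3)/7 = -7/16
  x_2 = -7/16;  a_2 = 0;  x_3 = (x_2 − 0)/7 = -1/16
  x_3 = -1/16;  a_3 = 3;  x_4 = (x_3 − 3)/7 = -7/16
  x_4 = -7/16;  a_4 = 0;  x_5 = (x_4 − 0)/7 = -1/16
  x_5 = -1/16;  a_5 = 3;  x_6 = (x_5 − 3)/7 = -7/16
Digits: (1, 3, 0, 3, 0, 3).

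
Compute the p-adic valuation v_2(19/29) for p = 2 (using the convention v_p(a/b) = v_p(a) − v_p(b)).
v_2(19/29) = 0

Factor powers of 2 from the numerator and denominator of the reduced fraction: 19 = 2^0 · 19 and 29 = 2^0 · 29. Apply v_p(a/b) = v_p(a) − v_p(b): v_2(19/29) = 0 − 0 = 0.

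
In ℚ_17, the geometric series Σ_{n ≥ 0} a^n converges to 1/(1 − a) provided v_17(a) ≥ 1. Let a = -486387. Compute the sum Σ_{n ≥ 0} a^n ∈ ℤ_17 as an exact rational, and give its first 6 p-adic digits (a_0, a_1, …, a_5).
Σ a^n = 1/(1 − a) = 1/486388;  first 6 digits = (1, 0, 0, 3, 11, 16)

v_17(a) = 3 ≥ 1, so the series converges in ℤ_17 to 1/(1 − a) = 1/(1 − (-486387)) = 1/486388. Expand this rational in ℤ_17: compute digits iteratively via d_i = x_i mod 17, x_{i+1} = (x_i − d_i)/17. The first 6 digits are (1, 0, 0, 3, 11, 16).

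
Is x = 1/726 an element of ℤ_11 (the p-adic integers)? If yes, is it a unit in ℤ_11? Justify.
x ∉ ℤ_11 (v_11(x) = -2 < 0)

ℤ_11 = {x ∈ ℚ_11 : v_11(x) ≥ 0} and ℤ_11^× = {x ∈ ℤ_11 : v_11(x) = 0}. Here v_11(1/726) = v_11(num) − v_11(den) = -2; compare against these criteria.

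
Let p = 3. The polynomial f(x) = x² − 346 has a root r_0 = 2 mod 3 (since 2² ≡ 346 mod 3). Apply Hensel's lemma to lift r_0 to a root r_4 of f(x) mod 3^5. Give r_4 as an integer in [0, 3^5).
r_4 = 128 (mod 243)

Hensel's recurrence: r_{i+1} = r_i − f(r_i)·(f′(r_i))^{-1} mod 3^{i+2}, with f′(x) = 2x. Iterate:
  r_0 = 2 (mod 3)
  r_1 = 2 (mod 9)
  r_2 = 20 (mod 27)
  r_3 = 47 (mod 81)
  r_4 = 128 (mod 243)
Final: r_4 = 128, and one checks f(r_4) ≡ 0 mod 3^5.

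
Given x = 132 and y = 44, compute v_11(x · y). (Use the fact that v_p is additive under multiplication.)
v_11(5808) = 2

v_p(x) = 1 (factor: 132 = 11^1 · 12); v_p(y) = 1 (factor: 44 = 11^1 · 4). Additivity: v_p(xy) = v_p(x) + v_p(y) = 1 + 1 = 2. (Direct check: xy = 5808 = 11^2 · (48).)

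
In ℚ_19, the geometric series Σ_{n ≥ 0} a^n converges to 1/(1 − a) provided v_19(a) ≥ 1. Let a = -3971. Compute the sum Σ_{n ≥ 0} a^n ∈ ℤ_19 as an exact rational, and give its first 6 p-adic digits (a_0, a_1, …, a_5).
Σ a^n = 1/(1 − a) = 1/3972;  first 6 digits = (1, 0, 8, 18, 6, 6)

v_19(a) = 2 ≥ 1, so the series converges in ℤ_19 to 1/(1 − a) = 1/(1 − (-3971)) = 1/3972. Expand this rational in ℤ_19: compute digits iteratively via d_i = x_i mod 19, x_{i+1} = (x_i − d_i)/19. The first 6 digits are (1, 0, 8, 18, 6, 6).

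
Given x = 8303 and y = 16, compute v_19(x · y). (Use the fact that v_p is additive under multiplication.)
v_19(132848) = 2

v_p(x) = 2 (factor: 8303 = 19^2 · 23); v_p(y) = 0 (factor: 16 = 19^0 · 16). Additivity: v_p(xy) = v_p(x) + v_p(y) = 2 + 0 = 2. (Direct check: xy = 132848 = 19^2 · (368).)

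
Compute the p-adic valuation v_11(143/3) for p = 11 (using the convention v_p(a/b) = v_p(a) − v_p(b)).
v_11(143/3) = 1

Factor powers of 11 from the numerator and denominator of the reduced fraction: 143 = 11^1 · 13 and 3 = 11^0 · 3. Apply v_p(a/b) = v_p(a) − v_p(b): v_11(143/3) = 1 − 0 = 1.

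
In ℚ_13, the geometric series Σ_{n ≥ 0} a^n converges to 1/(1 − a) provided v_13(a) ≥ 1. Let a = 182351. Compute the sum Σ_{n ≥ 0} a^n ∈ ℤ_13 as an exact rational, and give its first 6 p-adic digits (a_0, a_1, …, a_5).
Σ a^n = 1/(1 − a) = -1/182350;  first 6 digits = (1, 0, 0, 5, 6, 0)

v_13(a) = 3 ≥ 1, so the series converges in ℤ_13 to 1/(1 − a) = 1/(1 − 182351) = -1/182350. Expand this rational in ℤ_13: compute digits iteratively via d_i = x_i mod 13, x_{i+1} = (x_i − d_i)/13. The first 6 digits are (1, 0, 0, 5, 6, 0).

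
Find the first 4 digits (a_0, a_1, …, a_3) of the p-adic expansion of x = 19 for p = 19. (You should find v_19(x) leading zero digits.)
(a_0, …, a_3) = (0, 1, 0, 0)

v_19(19) = 1, so a_0 = ... = a_0 = 0. Factor out: x = 19^1 · u with u = 1 a unit in ℤ_19. Expand u iteratively via a_{v+i} = u_i mod 19, u_{i+1} = (u_i − a_{v+i})/19:
  u_0 = 1;  a_1 = 1;  u_1 = (u_0 − 1)/19 = 0
  u_1 = 0;  a_2 = 0;  u_2 = (u_1 − 0)/19 = 0
  u_2 = 0;  a_3 = 0;  u_3 = (u_2 − 0)/19 = 0
Digits: (0, 1, 0, 0).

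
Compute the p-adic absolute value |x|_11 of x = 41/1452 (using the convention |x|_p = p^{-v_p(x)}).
|41/1452|_11 = 121

Step 1 — compute v_11(x) by factoring powers of 11 out of the numerator and denominator: v_11(41/1452) = -2. Step 2 — apply |x|_p = p^{-v_p(x)} = 11^{2} = 121.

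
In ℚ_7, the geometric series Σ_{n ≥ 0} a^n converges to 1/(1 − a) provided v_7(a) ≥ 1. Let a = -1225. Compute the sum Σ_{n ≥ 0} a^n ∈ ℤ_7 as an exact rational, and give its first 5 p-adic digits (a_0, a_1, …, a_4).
Σ a^n = 1/(1 − a) = 1/1226;  first 5 digits = (1, 0, 3, 3, 1)

v_7(a) = 2 ≥ 1, so the series converges in ℤ_7 to 1/(1 − a) = 1/(1 − (-1225)) = 1/1226. Expand this rational in ℤ_7: compute digits iteratively via d_i = x_i mod 7, x_{i+1} = (x_i − d_i)/7. The first 5 digits are (1, 0, 3, 3, 1).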